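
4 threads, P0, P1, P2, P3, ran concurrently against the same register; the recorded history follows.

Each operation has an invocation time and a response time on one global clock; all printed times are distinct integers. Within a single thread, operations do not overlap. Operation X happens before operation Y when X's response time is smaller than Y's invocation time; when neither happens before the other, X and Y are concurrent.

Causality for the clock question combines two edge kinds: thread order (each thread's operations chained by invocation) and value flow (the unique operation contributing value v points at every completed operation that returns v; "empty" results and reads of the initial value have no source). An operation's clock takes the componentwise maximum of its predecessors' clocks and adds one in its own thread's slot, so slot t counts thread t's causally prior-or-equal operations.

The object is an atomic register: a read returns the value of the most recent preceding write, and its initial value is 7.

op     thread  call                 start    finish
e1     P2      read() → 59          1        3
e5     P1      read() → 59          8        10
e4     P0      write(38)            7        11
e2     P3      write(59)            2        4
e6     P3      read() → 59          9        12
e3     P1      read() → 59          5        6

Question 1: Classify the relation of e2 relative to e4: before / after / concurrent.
Answer: before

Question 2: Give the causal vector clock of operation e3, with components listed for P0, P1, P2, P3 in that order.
Answer: (0, 1, 0, 1)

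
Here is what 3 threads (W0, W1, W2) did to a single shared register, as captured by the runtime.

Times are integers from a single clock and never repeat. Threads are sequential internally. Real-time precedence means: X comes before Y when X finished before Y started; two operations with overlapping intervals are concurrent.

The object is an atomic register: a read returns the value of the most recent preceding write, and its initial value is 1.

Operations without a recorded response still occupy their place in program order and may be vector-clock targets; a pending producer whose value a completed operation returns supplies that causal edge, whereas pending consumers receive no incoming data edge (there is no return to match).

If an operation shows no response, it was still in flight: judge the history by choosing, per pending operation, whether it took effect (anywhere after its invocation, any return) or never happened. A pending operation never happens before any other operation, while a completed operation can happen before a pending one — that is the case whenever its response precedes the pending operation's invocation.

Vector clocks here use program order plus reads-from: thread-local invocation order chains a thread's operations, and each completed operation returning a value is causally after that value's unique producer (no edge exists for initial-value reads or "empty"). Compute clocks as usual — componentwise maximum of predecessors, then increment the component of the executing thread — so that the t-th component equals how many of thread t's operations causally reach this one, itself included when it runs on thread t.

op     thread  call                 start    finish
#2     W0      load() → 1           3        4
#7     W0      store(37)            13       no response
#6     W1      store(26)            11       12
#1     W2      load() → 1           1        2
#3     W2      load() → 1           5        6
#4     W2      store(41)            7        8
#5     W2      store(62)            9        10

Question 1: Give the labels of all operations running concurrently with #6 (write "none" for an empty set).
Answer: none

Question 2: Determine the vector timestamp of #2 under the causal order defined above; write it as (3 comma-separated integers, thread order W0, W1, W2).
Answer: (1, 0, 0)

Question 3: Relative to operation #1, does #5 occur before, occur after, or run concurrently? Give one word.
Answer: after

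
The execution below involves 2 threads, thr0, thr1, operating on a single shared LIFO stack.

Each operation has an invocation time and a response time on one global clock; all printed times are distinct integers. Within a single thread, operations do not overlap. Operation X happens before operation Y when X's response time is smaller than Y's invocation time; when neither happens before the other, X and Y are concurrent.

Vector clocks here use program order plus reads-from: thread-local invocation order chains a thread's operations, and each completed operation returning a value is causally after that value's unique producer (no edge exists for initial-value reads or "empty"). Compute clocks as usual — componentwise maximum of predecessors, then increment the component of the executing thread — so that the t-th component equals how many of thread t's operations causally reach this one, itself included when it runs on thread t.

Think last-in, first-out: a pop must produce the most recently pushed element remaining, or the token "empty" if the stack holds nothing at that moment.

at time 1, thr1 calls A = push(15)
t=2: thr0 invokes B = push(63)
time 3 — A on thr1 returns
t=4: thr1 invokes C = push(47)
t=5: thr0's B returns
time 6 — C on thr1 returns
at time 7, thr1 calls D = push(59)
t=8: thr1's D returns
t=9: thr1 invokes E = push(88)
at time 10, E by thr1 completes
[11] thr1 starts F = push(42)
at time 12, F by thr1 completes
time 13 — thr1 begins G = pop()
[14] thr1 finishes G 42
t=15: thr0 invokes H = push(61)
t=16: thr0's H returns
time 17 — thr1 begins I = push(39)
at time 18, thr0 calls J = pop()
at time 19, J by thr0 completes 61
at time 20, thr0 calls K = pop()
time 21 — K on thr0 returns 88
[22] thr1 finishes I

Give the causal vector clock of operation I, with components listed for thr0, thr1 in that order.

(0, 7)

A, invoked 1, has no incoming edges; only thr1's bump applies → (0, 1)
B, invoked 2, has no incoming edges; only thr0's bump applies → (1, 0)
merge at C (invoked 4): VC(A)=(0, 1), own-thread bump on thr1 → (0, 2)
merge at H (invoked 15): VC(B)=(1, 0), own-thread bump on thr0 → (2, 0)
merge at D (invoked 7): VC(C)=(0, 2), own-thread bump on thr1 → (0, 3)
merge at J (invoked 18): VC(H)=(2, 0), own-thread bump on thr0 → (3, 0)
merge at E (invoked 9): VC(D)=(0, 3), own-thread bump on thr1 → (0, 4)
merge at F (invoked 11): VC(E)=(0, 4), own-thread bump on thr1 → (0, 5)
merge at G (invoked 13): VC(F)=(0, 5), own-thread bump on thr1 → (0, 6)
merge at I (invoked 17): VC(G)=(0, 6), own-thread bump on thr1 → (0, 7)
merge at K (invoked 20): VC(E)=(0, 4), VC(J)=(3, 0), own-thread bump on thr0 → (4, 4)
target: VC(I) = (0, 7)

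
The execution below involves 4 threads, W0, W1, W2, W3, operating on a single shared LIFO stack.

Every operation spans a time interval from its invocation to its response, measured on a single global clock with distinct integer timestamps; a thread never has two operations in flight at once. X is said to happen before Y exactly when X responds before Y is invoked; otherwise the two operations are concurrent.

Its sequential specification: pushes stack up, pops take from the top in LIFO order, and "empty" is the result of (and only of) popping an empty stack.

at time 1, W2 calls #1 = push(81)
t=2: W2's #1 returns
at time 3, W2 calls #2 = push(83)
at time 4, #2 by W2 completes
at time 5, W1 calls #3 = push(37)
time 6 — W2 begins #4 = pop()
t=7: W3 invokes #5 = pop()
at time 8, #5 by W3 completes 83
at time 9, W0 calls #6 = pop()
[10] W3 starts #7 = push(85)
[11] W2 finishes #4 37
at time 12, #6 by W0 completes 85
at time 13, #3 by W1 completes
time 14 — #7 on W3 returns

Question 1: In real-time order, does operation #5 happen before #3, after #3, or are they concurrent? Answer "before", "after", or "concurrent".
concurrent

#5 spans [7,8], #3 spans [5,13]
the intervals overlap in both directions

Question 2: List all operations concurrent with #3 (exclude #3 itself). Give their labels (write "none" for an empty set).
#4, #5, #6, #7

#3 spans [5,13]; an op avoiding the whole window 5..13 is ordered, any other is concurrent
#1 [1,2]: before
#2 [3,4]: before
#4 [6,11]: concurrent
#5 [7,8]: concurrent
#6 [9,12]: concurrent
#7 [10,14]: concurrent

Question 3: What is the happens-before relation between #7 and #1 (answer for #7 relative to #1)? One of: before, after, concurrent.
after

#7 spans [10,14], #1 spans [1,2]
resp(#1)=2 < inv(#7)=10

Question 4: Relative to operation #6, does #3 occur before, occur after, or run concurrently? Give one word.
concurrent

#3 spans [5,13], #6 spans [9,12]
the intervals overlap in both directions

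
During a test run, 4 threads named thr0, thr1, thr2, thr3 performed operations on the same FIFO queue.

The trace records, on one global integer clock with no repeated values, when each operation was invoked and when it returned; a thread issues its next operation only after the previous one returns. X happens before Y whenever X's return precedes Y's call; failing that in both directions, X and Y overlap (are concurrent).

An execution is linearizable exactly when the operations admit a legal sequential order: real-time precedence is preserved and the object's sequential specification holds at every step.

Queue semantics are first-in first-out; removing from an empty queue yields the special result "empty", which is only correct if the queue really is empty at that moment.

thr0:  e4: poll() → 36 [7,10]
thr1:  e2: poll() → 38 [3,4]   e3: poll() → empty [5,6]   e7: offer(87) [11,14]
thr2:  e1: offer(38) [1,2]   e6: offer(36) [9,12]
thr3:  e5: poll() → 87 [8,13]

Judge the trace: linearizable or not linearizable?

linearizable

a witness: e1, e2, e3, e6, e4, e7, e5
1. e1 offer(38), leaving queue <38>
2. e2 poll() → 38, leaving queue <>
3. e3 poll() → empty, leaving queue <>
4. e6 offer(36), leaving queue <36>
5. e4 poll() → 36, leaving queue <>
6. e7 offer(87), leaving queue <87>
7. e5 poll() → 87, leaving queue <>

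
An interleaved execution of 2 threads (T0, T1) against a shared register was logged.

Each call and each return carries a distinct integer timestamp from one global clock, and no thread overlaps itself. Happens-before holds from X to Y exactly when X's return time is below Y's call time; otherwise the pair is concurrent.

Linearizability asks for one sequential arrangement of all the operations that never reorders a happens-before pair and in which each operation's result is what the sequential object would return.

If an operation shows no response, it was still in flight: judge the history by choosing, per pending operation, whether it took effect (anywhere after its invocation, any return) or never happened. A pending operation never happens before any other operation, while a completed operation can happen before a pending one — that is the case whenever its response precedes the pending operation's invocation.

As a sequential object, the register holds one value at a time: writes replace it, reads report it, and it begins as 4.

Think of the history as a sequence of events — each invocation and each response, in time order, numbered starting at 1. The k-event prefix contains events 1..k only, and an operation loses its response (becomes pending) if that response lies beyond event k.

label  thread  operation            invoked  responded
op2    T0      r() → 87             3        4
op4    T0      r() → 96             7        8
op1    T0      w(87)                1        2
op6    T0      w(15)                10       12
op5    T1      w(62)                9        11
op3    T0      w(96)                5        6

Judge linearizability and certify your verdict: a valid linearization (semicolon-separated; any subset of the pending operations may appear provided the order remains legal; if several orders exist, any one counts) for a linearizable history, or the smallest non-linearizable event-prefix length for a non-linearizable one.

linearizable — witness: op1; op2; op3; op4; op5; op6

step 1: op1 w(87) — value 87
step 2: op2 r() → 87 — value 87
step 3: op3 w(96) — value 96
step 4: op4 r() → 96 — value 96
step 5: op5 w(62) — value 62
step 6: op6 w(15) — value 15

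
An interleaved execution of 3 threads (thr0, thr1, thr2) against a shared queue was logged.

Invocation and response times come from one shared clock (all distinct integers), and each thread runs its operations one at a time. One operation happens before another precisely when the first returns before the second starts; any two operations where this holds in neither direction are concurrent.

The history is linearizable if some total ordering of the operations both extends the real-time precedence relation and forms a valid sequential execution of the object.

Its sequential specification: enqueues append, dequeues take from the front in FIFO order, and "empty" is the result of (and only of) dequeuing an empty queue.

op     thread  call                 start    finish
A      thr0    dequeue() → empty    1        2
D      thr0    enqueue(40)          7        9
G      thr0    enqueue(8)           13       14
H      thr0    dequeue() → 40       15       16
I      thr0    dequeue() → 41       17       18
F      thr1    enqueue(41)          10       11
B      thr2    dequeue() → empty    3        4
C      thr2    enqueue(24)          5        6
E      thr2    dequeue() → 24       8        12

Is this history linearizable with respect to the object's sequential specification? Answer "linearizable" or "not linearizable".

linearizable

witness order: A, B, C, D, E, F, G, H, I
step 1: A dequeue() → empty — queue <>
step 2: B dequeue() → empty — queue <>
step 3: C enqueue(24) — queue <24>
step 4: D enqueue(40) — queue <24,40>
step 5: E dequeue() → 24 — queue <40>
step 6: F enqueue(41) — queue <40,41>
step 7: G enqueue(8) — queue <40,41,8>
step 8: H dequeue() → 40 — queue <41,8>
step 9: I dequeue() → 41 — queue <8>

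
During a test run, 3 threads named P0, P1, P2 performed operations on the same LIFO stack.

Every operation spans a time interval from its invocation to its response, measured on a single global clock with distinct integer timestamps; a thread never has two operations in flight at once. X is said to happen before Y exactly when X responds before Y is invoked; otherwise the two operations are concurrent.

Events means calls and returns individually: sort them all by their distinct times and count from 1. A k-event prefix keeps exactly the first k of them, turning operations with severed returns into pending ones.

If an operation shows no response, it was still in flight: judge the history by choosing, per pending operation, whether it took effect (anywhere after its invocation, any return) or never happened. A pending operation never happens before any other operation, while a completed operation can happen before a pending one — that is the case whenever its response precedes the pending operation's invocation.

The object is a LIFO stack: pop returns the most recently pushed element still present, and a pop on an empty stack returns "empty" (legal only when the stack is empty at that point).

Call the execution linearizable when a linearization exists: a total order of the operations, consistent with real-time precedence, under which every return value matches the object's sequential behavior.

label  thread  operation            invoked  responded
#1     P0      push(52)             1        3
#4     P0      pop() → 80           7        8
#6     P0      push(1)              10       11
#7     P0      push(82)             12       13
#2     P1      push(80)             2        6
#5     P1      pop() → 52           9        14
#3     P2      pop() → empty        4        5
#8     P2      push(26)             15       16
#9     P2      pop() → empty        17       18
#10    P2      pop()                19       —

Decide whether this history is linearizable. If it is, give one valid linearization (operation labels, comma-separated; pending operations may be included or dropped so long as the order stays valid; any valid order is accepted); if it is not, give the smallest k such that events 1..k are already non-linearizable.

not linearizable — minimal violating prefix: 5 events

cut after 4 events: linearizable; cut after 5 events (#3 responds, time 5): not linearizable
exactly one order of the 2 completed ops respects real time; the LIFO stack replay fails
including or dropping the 1 pending operation (#2) in any combination fails
take #1, #3 (pending dropped): step 2 already fails, because #3 pop() → empty cannot occur there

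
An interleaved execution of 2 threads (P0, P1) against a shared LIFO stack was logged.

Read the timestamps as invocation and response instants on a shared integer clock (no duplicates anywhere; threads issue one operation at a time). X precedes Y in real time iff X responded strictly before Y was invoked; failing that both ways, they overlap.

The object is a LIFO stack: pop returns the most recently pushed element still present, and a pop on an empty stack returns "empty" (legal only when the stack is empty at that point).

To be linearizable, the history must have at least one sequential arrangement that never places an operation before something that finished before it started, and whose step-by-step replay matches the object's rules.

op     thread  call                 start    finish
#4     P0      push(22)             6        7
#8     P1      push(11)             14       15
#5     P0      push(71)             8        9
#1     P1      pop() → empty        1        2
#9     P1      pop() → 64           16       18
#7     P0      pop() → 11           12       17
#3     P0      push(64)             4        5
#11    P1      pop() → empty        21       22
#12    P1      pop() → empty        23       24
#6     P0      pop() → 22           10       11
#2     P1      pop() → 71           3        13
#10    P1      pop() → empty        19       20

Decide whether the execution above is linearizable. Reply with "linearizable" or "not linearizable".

one valid linearization: #1, #3, #4, #5, #2, #6, #8, #7, #9, #10, #11, #12
after step 1 (#1 pop() → empty): stack <>
after step 2 (#3 push(64)): stack <64>
after step 3 (#4 push(22)): stack <64,22>
after step 4 (#5 push(71)): stack <64,22,71>
after step 5 (#2 pop() → 71): stack <64,22>
after step 6 (#6 pop() → 22): stack <64>
after step 7 (#8 push(11)): stack <64,11>
after step 8 (#7 pop() → 11): stack <64>
after step 9 (#9 pop() → 64): stack <>
after step 10 (#10 pop() → empty): stack <>
after step 11 (#11 pop() → empty): stack <>
after step 12 (#12 pop() → empty): stack <>

linearizable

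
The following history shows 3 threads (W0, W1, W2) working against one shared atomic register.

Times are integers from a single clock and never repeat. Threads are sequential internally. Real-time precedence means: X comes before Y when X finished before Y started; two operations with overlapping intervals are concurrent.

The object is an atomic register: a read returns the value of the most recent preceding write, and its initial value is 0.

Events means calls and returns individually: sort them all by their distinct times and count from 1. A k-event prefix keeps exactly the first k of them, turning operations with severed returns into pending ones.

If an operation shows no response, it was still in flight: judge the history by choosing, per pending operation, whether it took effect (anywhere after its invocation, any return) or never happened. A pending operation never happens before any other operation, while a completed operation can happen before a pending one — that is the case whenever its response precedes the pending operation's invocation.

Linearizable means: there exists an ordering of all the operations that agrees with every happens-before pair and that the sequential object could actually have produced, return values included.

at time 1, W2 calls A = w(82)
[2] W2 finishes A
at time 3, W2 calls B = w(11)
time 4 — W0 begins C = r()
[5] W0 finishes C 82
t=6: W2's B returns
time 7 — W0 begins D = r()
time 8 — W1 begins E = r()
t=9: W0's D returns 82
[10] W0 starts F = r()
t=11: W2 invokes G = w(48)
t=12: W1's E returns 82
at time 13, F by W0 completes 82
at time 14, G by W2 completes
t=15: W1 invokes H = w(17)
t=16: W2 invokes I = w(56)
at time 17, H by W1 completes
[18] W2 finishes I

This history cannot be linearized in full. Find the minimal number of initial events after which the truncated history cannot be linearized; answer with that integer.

9

a valid linearization of events 1..8 exists, for instance A, C, B:
step 1: A w(82) — value 82
step 2: C r() → 82 — value 82
step 3: B w(11) — value 11
adding event 9 (D responds at 9) leaves no legal real-time order
include/drop combinations of the 1 pending operation (E) were all tried; none helps
e.g. A, B, C, D (pending dropped): illegal at step 3, since C r() → 82 cannot apply there
e.g. A, C, B, D (pending dropped): illegal at step 4, since D r() → 82 cannot apply there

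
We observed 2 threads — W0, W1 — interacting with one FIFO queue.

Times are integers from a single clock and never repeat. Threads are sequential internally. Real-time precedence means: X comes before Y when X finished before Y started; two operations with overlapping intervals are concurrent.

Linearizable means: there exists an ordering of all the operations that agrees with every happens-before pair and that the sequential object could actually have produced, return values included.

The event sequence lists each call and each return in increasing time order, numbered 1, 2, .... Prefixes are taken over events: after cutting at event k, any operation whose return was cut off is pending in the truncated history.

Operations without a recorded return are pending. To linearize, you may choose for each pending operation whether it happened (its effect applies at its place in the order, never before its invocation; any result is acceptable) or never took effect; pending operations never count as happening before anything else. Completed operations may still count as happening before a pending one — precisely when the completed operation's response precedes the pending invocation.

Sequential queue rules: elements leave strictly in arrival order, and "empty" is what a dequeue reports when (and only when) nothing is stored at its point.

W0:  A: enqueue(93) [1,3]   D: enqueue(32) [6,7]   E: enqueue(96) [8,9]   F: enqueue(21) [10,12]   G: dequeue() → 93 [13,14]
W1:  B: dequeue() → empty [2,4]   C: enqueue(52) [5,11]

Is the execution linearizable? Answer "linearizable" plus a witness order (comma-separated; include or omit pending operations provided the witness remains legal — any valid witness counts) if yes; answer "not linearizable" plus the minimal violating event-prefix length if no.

step 1: B dequeue() → empty — queue <>
step 2: A enqueue(93) — queue <93>
step 3: C enqueue(52) — queue <93,52>
step 4: D enqueue(32) — queue <93,52,32>
step 5: E enqueue(96) — queue <93,52,32,96>
step 6: F enqueue(21) — queue <93,52,32,96,21>
step 7: G dequeue() → 93 — queue <52,32,96,21>

linearizable — witness: B, A, C, D, E, F, G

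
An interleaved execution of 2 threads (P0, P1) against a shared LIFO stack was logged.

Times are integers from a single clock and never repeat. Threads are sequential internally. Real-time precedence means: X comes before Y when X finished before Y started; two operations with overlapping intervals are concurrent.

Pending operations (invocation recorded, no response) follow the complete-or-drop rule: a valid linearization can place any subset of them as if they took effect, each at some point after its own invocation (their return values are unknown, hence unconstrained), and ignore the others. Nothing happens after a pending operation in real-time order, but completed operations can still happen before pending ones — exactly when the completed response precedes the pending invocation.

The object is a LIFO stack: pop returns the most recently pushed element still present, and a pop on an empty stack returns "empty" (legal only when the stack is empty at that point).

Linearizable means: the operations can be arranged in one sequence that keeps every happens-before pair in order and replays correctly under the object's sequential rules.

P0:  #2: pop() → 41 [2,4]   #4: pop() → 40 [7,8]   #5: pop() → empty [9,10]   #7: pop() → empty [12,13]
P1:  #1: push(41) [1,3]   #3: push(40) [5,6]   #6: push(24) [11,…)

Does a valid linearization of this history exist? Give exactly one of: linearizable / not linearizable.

a witness: #1, #2, #3, #4, #5, #7
step 1: #1 push(41) — stack <41>
step 2: #2 pop() → 41 — stack <>
step 3: #3 push(40) — stack <40>
step 4: #4 pop() → 40 — stack <>
step 5: #5 pop() → empty — stack <>
step 6: #7 pop() → empty — stack <>

linearizable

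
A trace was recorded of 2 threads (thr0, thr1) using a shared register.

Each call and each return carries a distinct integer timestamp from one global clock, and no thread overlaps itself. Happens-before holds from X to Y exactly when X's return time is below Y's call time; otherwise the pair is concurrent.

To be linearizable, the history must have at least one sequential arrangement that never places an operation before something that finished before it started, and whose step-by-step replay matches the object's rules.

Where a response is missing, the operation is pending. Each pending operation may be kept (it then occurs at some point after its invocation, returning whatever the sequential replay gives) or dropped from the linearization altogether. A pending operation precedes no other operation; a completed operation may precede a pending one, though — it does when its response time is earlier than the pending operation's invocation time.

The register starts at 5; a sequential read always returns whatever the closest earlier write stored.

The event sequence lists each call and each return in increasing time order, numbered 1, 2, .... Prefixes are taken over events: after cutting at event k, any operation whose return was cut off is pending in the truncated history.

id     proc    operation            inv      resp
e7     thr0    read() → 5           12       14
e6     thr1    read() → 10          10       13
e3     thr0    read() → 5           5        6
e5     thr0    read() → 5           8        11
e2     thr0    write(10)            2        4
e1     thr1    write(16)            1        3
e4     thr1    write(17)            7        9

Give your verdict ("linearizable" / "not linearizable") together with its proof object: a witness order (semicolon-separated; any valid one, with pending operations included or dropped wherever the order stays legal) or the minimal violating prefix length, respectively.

prefix check: 1..5 passes, 1..6 fails once e3's time-6 response joins
the 3 completed operations admit 2 real-time orders; each fails the register replay
e.g. e1, e2, e3: illegal at step 3, since e3 read() → 5 cannot apply there
e.g. e2, e1, e3: illegal at step 3, since e3 read() → 5 cannot apply there

not linearizable — minimal violating prefix: 6 events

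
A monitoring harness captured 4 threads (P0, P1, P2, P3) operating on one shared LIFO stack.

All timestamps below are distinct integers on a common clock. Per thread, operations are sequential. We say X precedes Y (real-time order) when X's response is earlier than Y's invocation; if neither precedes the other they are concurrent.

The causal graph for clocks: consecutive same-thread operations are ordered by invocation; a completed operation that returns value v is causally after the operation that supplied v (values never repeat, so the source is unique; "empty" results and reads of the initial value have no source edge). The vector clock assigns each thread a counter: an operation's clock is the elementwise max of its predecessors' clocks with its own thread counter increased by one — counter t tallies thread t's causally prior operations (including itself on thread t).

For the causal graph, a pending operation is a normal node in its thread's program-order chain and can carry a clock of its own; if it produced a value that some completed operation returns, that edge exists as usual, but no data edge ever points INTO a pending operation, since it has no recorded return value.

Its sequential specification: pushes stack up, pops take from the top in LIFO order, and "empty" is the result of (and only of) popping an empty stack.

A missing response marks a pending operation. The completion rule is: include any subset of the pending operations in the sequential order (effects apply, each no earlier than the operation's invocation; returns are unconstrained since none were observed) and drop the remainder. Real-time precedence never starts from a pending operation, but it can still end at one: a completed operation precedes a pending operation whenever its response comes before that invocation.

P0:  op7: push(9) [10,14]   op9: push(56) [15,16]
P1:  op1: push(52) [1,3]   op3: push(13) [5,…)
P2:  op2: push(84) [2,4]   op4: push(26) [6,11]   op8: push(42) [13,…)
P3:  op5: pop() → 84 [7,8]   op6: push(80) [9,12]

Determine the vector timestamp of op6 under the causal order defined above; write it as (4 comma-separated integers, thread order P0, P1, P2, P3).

(0, 0, 1, 2)

no predecessors for op2 (invoked 2): P2 increments from zero → (0, 0, 1, 0)
no predecessors for op1 (invoked 1): P1 increments from zero → (0, 1, 0, 0)
no predecessors for op7 (invoked 10): P0 increments from zero → (1, 0, 0, 0)
op5, invoked 7, takes VC(op2)=(0, 0, 1, 0) under max, adds 1 for P3 → (0, 0, 1, 1)
op4, invoked 6, takes VC(op2)=(0, 0, 1, 0) under max, adds 1 for P2 → (0, 0, 2, 0)
op3, invoked 5, takes VC(op1)=(0, 1, 0, 0) under max, adds 1 for P1 → (0, 2, 0, 0)
op9, invoked 15, takes VC(op7)=(1, 0, 0, 0) under max, adds 1 for P0 → (2, 0, 0, 0)
op6, invoked 9, takes VC(op5)=(0, 0, 1, 1) under max, adds 1 for P3 → (0, 0, 1, 2)
op8, invoked 13, takes VC(op4)=(0, 0, 2, 0) under max, adds 1 for P2 → (0, 0, 3, 0)
target: VC(op6) = (0, 0, 1, 2)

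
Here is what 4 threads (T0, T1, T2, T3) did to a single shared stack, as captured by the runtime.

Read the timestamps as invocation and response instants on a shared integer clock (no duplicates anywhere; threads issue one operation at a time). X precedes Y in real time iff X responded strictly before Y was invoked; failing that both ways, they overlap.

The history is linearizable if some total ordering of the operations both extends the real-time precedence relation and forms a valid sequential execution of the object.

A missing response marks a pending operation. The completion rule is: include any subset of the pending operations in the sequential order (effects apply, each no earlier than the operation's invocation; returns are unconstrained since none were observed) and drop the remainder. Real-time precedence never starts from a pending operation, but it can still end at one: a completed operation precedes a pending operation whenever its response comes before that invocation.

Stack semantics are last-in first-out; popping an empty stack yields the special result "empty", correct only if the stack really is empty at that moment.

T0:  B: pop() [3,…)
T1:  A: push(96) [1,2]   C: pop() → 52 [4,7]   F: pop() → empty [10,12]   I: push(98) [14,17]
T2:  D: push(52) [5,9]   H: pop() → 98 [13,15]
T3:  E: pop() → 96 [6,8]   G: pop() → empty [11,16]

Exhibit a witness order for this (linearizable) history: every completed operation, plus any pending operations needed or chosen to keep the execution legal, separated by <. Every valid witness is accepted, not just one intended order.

step 1: A push(96) — stack <96>
step 2: D push(52) — stack <96,52>
step 3: C pop() → 52 — stack <96>
step 4: E pop() → 96 — stack <>
step 5: B pop() (pending, included) — stack <>
step 6: F pop() → empty — stack <>
step 7: G pop() → empty — stack <>
step 8: I push(98) — stack <98>
step 9: H pop() → 98 — stack <>

A < D < C < E < B < F < G < I < H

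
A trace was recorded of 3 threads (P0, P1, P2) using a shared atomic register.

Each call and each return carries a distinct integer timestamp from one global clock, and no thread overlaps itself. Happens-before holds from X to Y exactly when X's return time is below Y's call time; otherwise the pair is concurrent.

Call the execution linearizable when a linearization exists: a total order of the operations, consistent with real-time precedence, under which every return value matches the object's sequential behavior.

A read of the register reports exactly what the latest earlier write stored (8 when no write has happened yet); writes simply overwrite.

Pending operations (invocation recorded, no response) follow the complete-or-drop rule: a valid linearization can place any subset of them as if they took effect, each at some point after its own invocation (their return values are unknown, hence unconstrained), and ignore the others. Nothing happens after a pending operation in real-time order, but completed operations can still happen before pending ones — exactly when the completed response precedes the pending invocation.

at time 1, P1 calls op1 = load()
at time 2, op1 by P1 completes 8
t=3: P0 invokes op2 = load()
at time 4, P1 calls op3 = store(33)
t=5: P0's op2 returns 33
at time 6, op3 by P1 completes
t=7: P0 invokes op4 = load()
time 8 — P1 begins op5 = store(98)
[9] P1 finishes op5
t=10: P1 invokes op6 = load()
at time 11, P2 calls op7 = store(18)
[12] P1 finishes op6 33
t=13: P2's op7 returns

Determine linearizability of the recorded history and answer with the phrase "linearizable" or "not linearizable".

cut after 11 events: linearizable; cut after 12 events (op6 responds, time 12): not linearizable
checked exhaustively: 2 real-time-consistent orders of 5 completed operations, zero legal atomic register replays
every completion of the 2 pending operations (op4, op7) was checked; none linearizes
take op1, op2, op3, op5, op6 (pending dropped): step 2 already fails, because op2 load() → 33 cannot occur there
take op1, op3, op2, op5, op6 (pending dropped): step 5 already fails, because op6 load() → 33 cannot occur there

not linearizable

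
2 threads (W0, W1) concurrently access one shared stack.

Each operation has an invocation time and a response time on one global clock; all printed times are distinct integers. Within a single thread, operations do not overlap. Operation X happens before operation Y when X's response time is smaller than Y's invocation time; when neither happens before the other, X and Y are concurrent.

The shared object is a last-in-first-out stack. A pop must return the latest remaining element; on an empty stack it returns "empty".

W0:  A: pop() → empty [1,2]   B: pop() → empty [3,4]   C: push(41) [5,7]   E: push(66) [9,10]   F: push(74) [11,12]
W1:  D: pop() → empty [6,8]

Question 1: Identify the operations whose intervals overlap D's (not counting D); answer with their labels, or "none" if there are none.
C

D spans [6,8]; an op avoiding the whole window 6..8 is ordered, any other is concurrent
A [1,2]: before
B [3,4]: before
C [5,7]: concurrent
E [9,10]: after
F [11,12]: after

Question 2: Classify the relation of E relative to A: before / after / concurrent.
after

E spans [9,10], A spans [1,2]
resp(A)=2 < inv(E)=9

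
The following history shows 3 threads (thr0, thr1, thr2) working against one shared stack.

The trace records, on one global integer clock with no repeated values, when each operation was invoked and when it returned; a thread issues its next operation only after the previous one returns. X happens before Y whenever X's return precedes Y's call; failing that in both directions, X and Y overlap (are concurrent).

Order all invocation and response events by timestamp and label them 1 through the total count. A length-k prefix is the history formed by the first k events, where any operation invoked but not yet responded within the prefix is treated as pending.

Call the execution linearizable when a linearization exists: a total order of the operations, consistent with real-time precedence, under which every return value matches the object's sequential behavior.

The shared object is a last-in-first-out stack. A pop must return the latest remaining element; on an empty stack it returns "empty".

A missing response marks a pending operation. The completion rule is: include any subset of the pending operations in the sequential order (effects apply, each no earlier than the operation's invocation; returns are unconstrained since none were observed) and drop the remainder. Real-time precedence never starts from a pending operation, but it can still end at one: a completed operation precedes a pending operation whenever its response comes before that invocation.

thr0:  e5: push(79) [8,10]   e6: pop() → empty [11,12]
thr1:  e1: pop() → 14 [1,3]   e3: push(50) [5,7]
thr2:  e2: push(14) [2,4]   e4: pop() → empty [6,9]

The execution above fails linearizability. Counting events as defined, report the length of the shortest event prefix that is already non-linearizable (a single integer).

one valid order for events 1..11 is e2, e1, e4, e3, e5:
1. e2 push(14), leaving stack <14>
2. e1 pop() → 14, leaving stack <>
3. e4 pop() → empty, leaving stack <>
4. e3 push(50), leaving stack <50>
5. e5 push(79), leaving stack <50,79>
event 12 — e6's response, time 12 — after it, nothing linearizes
sample order e1, e2, e3, e4, e5, e6 stalls at step 1 — e1 pop() → 14 has no legal effect
sample order e1, e2, e3, e5, e4, e6 stalls at step 1 — e1 pop() → 14 has no legal effect

12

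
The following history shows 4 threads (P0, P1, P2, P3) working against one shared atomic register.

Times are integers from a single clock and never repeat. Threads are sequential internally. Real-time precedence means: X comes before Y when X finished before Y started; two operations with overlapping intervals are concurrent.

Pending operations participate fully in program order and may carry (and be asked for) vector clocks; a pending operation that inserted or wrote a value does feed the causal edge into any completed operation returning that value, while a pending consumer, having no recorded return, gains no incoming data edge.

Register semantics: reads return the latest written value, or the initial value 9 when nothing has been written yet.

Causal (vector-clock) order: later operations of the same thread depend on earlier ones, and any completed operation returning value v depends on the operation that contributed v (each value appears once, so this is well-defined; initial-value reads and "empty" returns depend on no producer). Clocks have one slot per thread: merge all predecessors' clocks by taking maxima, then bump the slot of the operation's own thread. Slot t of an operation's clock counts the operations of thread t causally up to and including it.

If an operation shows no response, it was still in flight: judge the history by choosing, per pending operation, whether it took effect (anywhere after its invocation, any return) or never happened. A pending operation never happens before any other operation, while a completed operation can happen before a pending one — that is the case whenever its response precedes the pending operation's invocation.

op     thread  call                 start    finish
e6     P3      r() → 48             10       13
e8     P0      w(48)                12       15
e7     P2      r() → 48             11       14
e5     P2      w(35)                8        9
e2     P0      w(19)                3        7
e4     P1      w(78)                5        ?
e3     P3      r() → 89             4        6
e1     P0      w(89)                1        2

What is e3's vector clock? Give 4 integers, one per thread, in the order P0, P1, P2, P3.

(1, 0, 0, 1)

e5 (invocation 8): nothing precedes it; P2's component alone gives (0, 0, 1, 0)
e4 (invocation 5): nothing precedes it; P1's component alone gives (0, 1, 0, 0)
e1 (invocation 1): nothing precedes it; P0's component alone gives (1, 0, 0, 0)
invoked at 4, e3 merges VC(e1)=(1, 0, 0, 0) and bumps P3's slot → (1, 0, 0, 1)
invoked at 3, e2 merges VC(e1)=(1, 0, 0, 0) and bumps P0's slot → (2, 0, 0, 0)
invoked at 12, e8 merges VC(e2)=(2, 0, 0, 0) and bumps P0's slot → (3, 0, 0, 0)
invoked at 10, e6 merges VC(e3)=(1, 0, 0, 1), VC(e8)=(3, 0, 0, 0) and bumps P3's slot → (3, 0, 0, 2)
invoked at 11, e7 merges VC(e5)=(0, 0, 1, 0), VC(e8)=(3, 0, 0, 0) and bumps P2's slot → (3, 0, 2, 0)
target: VC(e3) = (1, 0, 0, 1)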